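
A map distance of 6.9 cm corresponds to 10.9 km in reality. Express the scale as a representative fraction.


ground = 10.9 km = 1090000 cm; RF denominator = ground / map = 1090000 / 6.9 ≈ 157971; RF = 1:157971

1:157971


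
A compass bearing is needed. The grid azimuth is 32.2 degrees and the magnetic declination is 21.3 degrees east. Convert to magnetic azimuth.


magnetic azimuth = grid azimuth - declination (east +ve)
mag_az = 32.2 - 21.3 = 10.9 degrees

10.9 degrees


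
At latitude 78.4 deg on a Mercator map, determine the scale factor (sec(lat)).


SF = 1 / cos(78.4) = 1 / 0.201078 = 4.973

4.973


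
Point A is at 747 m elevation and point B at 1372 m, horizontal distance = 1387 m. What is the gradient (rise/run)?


gradient = (1372 - 747) / 1387 = 625 / 1387 = 0.4506

0.4506


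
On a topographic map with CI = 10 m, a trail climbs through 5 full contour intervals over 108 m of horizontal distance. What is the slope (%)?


elevation change = 5 * 10 = 50 m
slope = 50 / 108 * 100 = 46.3%

46.3%


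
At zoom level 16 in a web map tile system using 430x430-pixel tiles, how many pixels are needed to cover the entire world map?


tiles per axis = 2^16 = 65536
total tiles = 65536^2 = 4294967296
pixels per axis = 65536 * 430 = 28180480
total pixels = 28180480^2 = 794139453030400

794139453030400 pixels


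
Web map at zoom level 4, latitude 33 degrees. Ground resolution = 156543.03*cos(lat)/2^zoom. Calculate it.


res = 156543.03 * cos(33) / 2^4 = 156543.03 * 0.83867057 / 16 = 8205.5 m/pixel

8205.5 m/pixel


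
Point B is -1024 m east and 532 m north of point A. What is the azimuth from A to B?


az = atan2(-1024, 532) = -62.5 deg
adjusted to 0-360: 297.5 degrees

297.5 degrees


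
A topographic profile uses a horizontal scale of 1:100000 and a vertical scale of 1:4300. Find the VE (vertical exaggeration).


VE = horizontal_scale / vertical_scale = 100000 / 4300 ≈ 23.3

23.3x


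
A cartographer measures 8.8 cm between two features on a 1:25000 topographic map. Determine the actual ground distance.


ground = 8.8 cm * 25000 / 100 = 2200.0 m = 2.2 km

2.2 km


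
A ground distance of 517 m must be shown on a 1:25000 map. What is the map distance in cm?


map_cm = 517 * 100 / 25000 = 2.068 cm ≈ 2.07 cm

2.07 cm


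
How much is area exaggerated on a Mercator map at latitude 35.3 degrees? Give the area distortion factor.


area_distortion = 1/cos^2(35.3) = 1.501

1.501


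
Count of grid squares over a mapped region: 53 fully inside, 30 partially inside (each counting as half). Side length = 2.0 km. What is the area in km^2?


effective squares = 53 + 30 * 0.5 = 68.0
area = 68.0 * 4.0 = 272.0 km^2

272.0 km^2


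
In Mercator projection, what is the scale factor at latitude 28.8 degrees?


SF = 1 / cos(28.8) = 1 / 0.876307 = 1.141

1.141


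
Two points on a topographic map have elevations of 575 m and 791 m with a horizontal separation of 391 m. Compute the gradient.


gradient = (791 - 575) / 391 = 216 / 391 = 0.5524

0.5524


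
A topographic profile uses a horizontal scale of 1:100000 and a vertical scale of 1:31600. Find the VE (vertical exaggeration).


VE = horizontal_scale / vertical_scale = 100000 / 31600 ≈ 3.2

3.2x


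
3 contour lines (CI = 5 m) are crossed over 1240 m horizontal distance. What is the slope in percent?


elevation change = 3 * 5 = 15 m
slope = 15 / 1240 * 100 = 1.2%

1.2%


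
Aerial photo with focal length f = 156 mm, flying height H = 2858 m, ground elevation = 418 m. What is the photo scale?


scale = f / (H - h) = 156 mm / 2440 m = 156 / 2440000 = 1:15641

1:15641


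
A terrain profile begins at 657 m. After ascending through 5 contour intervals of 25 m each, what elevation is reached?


elevation = 657 + 5 * 25 = 782 m

782 m


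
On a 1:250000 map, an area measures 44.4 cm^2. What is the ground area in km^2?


ground_area = 44.4 * (250000/100)^2 = 277500000.0 m^2 = 277.5 km^2

277.5 km^2


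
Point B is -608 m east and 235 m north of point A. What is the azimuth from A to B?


az = atan2(-608, 235) = -68.9 deg
adjusted to 0-360: 291.1 degrees

291.1 degrees


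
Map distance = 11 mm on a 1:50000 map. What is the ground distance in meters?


ground = 11 mm * 50000 / 1000 = 550.0 m

550.0 m


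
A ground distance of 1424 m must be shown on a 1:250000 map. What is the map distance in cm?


map_cm = 1424 * 100 / 250000 = 0.5696 cm ≈ 0.57 cm

0.57 cm


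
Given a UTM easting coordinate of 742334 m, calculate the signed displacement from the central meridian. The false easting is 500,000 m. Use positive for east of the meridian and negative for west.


displacement = 742334 - 500000 = 242334 m

242334 m


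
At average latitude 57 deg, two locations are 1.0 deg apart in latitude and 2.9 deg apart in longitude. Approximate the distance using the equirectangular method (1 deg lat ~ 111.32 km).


dlat_km = 1.0 * 111.32 = 111.32
dlon_km = 2.9 * 111.32 * cos(57) ≈ 175.825
dist = sqrt(111.32^2 + 175.825^2) ≈ 208.1 km

208.1 km


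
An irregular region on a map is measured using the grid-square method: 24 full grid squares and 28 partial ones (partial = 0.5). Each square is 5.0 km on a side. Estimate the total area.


effective squares = 24 + 28 * 0.5 = 38.0
area = 38.0 * 25.0 = 950.0 km^2

950.0 km^2


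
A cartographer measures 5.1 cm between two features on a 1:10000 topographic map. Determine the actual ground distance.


ground = 5.1 cm * 10000 / 100 = 510.0 m

510.0 m


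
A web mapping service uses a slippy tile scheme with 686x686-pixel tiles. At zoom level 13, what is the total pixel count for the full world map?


tiles per axis = 2^13 = 8192
total tiles = 8192^2 = 67108864
pixels per axis = 8192 * 686 = 5619712
total pixels = 5619712^2 = 31581162962944

31581162962944 pixels


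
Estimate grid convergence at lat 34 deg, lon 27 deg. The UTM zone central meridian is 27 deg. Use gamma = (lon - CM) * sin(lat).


gamma = (27 - 27) * sin(34) = 0 * 0.559193 = 0.0 degrees

0.0 degrees


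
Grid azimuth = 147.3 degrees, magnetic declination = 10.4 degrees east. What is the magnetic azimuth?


magnetic azimuth = grid azimuth - declination (east +ve)
mag_az = 147.3 - 10.4 = 136.9 degrees

136.9 degrees


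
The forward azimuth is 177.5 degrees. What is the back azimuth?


back azimuth = (177.5 + 180) mod 360 = 357.5 degrees

357.5 degrees


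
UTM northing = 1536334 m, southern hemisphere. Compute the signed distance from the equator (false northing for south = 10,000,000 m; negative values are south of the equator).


For southern: actual = 1536334 - 10000000 = -8463666 m

-8463666 m


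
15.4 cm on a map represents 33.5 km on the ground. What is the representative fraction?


ground = 33.5 km = 3350000 cm; RF denominator = ground / map = 3350000 / 15.4 ≈ 217532; RF = 1:217532

1:217532


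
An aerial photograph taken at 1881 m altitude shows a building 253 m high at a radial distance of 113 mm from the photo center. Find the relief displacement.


d = h * r / H = 253 * 113 / 1881 = 15.2 mm

15.2 mm


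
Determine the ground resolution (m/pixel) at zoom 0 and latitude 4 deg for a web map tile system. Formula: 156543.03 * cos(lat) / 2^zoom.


res = 156543.03 * cos(4) / 2^0 = 156543.03 * 0.99756405 / 1 = 156161.7 m/pixel

156161.7 m/pixel


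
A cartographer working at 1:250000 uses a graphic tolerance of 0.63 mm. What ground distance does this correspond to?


ground = 0.63 mm * 250000 / 1000 = 157.5 m

157.5 m


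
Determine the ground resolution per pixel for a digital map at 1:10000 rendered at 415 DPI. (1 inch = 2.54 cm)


pixel_cm = 2.54 / 415 ≈ 0.00612 cm
ground = pixel_cm * 10000 / 100 = 2.54 * 10000 / (415 * 100) = 25400 / 41500 ≈ 0.61 m

0.61 m


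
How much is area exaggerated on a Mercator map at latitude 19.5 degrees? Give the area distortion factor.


area_distortion = 1/cos^2(19.5) = 1.125

1.125


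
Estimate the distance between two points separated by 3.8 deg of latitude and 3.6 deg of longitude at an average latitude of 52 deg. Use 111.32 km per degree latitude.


dlat_km = 3.8 * 111.32 = 423.016
dlon_km = 3.6 * 111.32 * cos(52) ≈ 246.728
dist = sqrt(423.016^2 + 246.728^2) ≈ 489.7 km

489.7 km


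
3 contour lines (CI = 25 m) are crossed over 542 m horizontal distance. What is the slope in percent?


elevation change = 3 * 25 = 75 m
slope = 75 / 542 * 100 = 13.8%

13.8%


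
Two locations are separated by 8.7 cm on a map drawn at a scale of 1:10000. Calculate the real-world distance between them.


ground = 8.7 cm * 10000 / 100 = 870.0 m

870.0 m


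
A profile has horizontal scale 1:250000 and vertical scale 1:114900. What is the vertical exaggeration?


VE = horizontal_scale / vertical_scale = 250000 / 114900 ≈ 2.2

2.2x


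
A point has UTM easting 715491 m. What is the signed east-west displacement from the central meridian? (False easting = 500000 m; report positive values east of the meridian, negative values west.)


displacement = 715491 - 500000 = 215491 m

215491 m


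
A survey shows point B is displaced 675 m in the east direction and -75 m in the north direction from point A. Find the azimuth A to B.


az = atan2(675, -75) = 96.3 deg
adjusted to 0-360: 96.3 degrees

96.3 degrees


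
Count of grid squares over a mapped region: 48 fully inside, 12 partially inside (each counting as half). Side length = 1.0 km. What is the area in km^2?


effective squares = 48 + 12 * 0.5 = 54.0
area = 54.0 * 1.0 = 54.0 km^2

54.0 km^2


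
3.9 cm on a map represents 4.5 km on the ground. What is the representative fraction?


ground = 4.5 km = 450000 cm; RF denominator = ground / map = 450000 / 3.9 ≈ 115385; RF = 1:115385

1:115385


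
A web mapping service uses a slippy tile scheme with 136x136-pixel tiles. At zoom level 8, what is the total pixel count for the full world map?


tiles per axis = 2^8 = 256
total tiles = 256^2 = 65536
pixels per axis = 256 * 136 = 34816
total pixels = 34816^2 = 1212153856

1212153856 pixels


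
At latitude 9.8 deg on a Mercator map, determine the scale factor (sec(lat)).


SF = 1 / cos(9.8) = 1 / 0.985408 = 1.015

1.015


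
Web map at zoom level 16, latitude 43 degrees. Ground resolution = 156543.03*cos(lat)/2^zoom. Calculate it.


res = 156543.03 * cos(43) / 2^16 = 156543.03 * 0.7313537 / 65536 = 1.75 m/pixel

1.75 m/pixel


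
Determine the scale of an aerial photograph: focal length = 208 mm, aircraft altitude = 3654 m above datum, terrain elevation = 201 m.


scale = f / (H - h) = 208 mm / 3453 m = 208 / 3453000 = 1:16601

1:16601


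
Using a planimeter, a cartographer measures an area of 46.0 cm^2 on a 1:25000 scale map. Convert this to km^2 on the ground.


ground_area = 46.0 * (25000/100)^2 = 2875000.0 m^2 = 2.875 km^2

2.875 km^2


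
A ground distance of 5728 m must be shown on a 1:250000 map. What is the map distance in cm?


map_cm = 5728 * 100 / 250000 = 2.2912 cm ≈ 2.29 cm

2.29 cm


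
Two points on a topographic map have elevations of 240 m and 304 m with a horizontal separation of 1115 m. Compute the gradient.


gradient = (304 - 240) / 1115 = 64 / 1115 = 0.0574

0.0574


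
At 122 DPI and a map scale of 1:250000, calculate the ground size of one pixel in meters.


pixel_cm = 2.54 / 122 ≈ 0.02082 cm
ground = pixel_cm * 250000 / 100 = 2.54 * 250000 / (122 * 100) = 635000 / 12200 ≈ 52.05 m

52.05 m


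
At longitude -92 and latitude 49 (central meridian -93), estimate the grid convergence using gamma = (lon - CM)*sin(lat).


gamma = (-92 - -93) * sin(49) = 1 * 0.75471 = 0.755 degrees

0.755 degrees


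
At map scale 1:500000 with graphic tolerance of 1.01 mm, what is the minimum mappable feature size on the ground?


ground = 1.01 mm * 500000 / 1000 = 505.0 m

505.0 m


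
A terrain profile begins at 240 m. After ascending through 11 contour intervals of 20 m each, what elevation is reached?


elevation = 240 + 11 * 20 = 460 m

460 m


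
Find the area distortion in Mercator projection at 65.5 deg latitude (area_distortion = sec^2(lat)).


area_distortion = 1/cos^2(65.5) = 5.815

5.815


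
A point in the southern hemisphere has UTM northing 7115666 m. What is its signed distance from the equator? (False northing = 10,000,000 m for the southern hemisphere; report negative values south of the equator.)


For southern: actual = 7115666 - 10000000 = -2884334 m

-2884334 m


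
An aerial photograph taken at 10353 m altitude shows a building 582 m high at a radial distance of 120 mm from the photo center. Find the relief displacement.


d = h * r / H = 582 * 120 / 10353 = 6.75 mm

6.75 mm


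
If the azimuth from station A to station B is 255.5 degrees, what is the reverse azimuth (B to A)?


back azimuth = (255.5 + 180) mod 360 = 75.5 degrees

75.5 degrees


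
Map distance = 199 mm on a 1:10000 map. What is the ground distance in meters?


ground = 199 mm * 10000 / 1000 = 1990.0 m

1990.0 m


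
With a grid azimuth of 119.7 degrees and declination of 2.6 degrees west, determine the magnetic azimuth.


magnetic azimuth = grid azimuth - declination (east +ve)
mag_az = 119.7 - -2.6 = 122.3 degrees

122.3 degrees


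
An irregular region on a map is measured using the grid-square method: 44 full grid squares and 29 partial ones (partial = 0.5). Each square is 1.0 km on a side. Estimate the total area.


effective squares = 44 + 29 * 0.5 = 58.5
area = 58.5 * 1.0 = 58.5 km^2

58.5 km^2


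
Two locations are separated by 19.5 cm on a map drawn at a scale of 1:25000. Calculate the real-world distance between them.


ground = 19.5 cm * 25000 / 100 = 4875.0 m = 4.875 km

4.875 km


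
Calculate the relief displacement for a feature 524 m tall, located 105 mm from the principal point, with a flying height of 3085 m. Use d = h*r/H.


d = h * r / H = 524 * 105 / 3085 = 17.83 mm

17.83 mm


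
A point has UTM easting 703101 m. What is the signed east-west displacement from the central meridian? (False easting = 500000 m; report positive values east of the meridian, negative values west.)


displacement = 703101 - 500000 = 203101 m

203101 m


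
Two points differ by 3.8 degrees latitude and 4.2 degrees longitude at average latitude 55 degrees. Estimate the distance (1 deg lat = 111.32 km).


dlat_km = 3.8 * 111.32 = 423.016
dlon_km = 4.2 * 111.32 * cos(55) ≈ 268.172
dist = sqrt(423.016^2 + 268.172^2) ≈ 500.9 km

500.9 km


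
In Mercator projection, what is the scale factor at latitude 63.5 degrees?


SF = 1 / cos(63.5) = 1 / 0.446198 = 2.241

2.241


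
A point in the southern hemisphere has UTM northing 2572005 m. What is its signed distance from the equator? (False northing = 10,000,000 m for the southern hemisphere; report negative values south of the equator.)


For southern: actual = 2572005 - 10000000 = -7427995 m

-7427995 m


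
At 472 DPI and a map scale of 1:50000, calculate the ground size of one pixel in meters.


pixel_cm = 2.54 / 472 ≈ 0.005381 cm
ground = pixel_cm * 50000 / 100 = 2.54 * 50000 / (472 * 100) = 127000 / 47200 ≈ 2.69 m

2.69 m


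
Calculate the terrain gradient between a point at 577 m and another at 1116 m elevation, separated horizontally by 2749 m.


gradient = (1116 - 577) / 2749 = 539 / 2749 = 0.1961

0.1961


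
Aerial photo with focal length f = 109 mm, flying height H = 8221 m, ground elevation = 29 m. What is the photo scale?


scale = f / (H - h) = 109 mm / 8192 m = 109 / 8192000 = 1:75156

1:75156


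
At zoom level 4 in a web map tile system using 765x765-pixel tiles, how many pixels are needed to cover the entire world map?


tiles per axis = 2^4 = 16
total tiles = 16^2 = 256
pixels per axis = 16 * 765 = 12240
total pixels = 12240^2 = 149817600

149817600 pixels


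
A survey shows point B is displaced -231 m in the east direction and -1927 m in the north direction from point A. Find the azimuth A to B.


az = atan2(-231, -1927) = -173.2 deg
adjusted to 0-360: 186.8 degrees

186.8 degrees


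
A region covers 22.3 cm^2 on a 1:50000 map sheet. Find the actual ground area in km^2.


ground_area = 22.3 * (50000/100)^2 = 5575000.0 m^2 = 5.575 km^2

5.575 km^2


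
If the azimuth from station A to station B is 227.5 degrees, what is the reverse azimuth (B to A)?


back azimuth = (227.5 + 180) mod 360 = 47.5 degrees

47.5 degrees


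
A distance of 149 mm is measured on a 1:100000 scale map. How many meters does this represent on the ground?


ground = 149 mm * 100000 / 1000 = 14900.0 m

14900.0 m


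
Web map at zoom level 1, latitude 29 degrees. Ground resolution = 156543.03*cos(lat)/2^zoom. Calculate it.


res = 156543.03 * cos(29) / 2^1 = 156543.03 * 0.87461971 / 2 = 68457.81 m/pixel

68457.81 m/pixel


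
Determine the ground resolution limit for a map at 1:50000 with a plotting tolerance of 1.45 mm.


ground = 1.45 mm * 50000 / 1000 = 72.5 m

72.5 m


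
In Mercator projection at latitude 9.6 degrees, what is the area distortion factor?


area_distortion = 1/cos^2(9.6) = 1.029

1.029


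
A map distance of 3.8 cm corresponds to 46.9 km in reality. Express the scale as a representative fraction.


ground = 46.9 km = 4690000 cm; RF denominator = ground / map = 4690000 / 3.8 ≈ 1234211; RF = 1:1234211

1:1234211


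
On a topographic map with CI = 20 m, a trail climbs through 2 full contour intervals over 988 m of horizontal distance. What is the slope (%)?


elevation change = 2 * 20 = 40 m
slope = 40 / 988 * 100 = 4.0%

4.0%


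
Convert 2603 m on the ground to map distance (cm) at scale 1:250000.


map_cm = 2603 * 100 / 250000 = 1.0412 cm ≈ 1.04 cm

1.04 cm


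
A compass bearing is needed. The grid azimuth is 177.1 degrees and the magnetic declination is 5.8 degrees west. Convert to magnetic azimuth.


magnetic azimuth = grid azimuth - declination (east +ve)
mag_az = 177.1 - -5.8 = 182.9 degrees

182.9 degrees


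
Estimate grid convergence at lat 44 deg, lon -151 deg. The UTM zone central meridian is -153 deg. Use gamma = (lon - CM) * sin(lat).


gamma = (-151 - -153) * sin(44) = 2 * 0.694658 = 1.389 degrees

1.389 degrees


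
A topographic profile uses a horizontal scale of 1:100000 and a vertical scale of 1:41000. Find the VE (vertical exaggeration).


VE = horizontal_scale / vertical_scale = 100000 / 41000 ≈ 2.4

2.4x


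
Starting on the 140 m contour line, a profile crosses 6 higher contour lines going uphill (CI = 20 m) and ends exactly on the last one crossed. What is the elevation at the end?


elevation = 140 + 6 * 20 = 260 m

260 m


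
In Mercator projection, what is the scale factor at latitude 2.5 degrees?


SF = 1 / cos(2.5) = 1 / 0.999048 = 1.001

1.001


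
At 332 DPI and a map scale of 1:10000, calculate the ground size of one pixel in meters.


pixel_cm = 2.54 / 332 ≈ 0.007651 cm
ground = pixel_cm * 10000 / 100 = 2.54 * 10000 / (332 * 100) = 25400 / 33200 ≈ 0.77 m

0.77 m


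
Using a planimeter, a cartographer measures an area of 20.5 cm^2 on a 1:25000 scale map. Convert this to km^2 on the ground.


ground_area = 20.5 * (25000/100)^2 = 1281250.0 m^2 = 1.28125 km^2 ≈ 1.281 km^2

1.281 km^2


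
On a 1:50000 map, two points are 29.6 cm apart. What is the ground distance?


ground = 29.6 cm * 50000 / 100 = 14800.0 m = 14.8 km

14.8 km


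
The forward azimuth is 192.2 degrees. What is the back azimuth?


back azimuth = (192.2 + 180) mod 360 = 12.2 degrees

12.2 degrees


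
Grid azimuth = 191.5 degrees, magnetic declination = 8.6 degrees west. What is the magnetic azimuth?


magnetic azimuth = grid azimuth - declination (east +ve)
mag_az = 191.5 - -8.6 = 200.1 degrees

200.1 degrees


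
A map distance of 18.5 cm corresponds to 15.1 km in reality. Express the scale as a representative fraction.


ground = 15.1 km = 1510000 cm; RF denominator = ground / map = 1510000 / 18.5 ≈ 81622; RF = 1:81622

1:81622


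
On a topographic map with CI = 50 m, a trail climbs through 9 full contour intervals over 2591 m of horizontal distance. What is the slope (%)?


elevation change = 9 * 50 = 450 m
slope = 450 / 2591 * 100 = 17.4%

17.4%


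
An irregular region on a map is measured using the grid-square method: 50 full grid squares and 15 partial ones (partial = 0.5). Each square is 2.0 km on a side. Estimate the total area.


effective squares = 50 + 15 * 0.5 = 57.5
area = 57.5 * 4.0 = 230.0 km^2

230.0 km^2


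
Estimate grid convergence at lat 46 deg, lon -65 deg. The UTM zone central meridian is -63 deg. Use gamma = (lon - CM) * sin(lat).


gamma = (-65 - -63) * sin(46) = -2 * 0.71934 = -1.439 degrees

-1.439 degrees


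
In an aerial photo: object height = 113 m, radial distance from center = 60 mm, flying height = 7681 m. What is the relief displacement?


d = h * r / H = 113 * 60 / 7681 = 0.88 mm

0.88 mm


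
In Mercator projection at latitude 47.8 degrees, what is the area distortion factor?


area_distortion = 1/cos^2(47.8) = 2.216

2.216


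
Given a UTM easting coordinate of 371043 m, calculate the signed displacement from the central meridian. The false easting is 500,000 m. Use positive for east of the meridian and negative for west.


displacement = 371043 - 500000 = -128957 m

-128957 m


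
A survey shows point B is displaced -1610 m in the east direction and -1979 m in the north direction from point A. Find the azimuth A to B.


az = atan2(-1610, -1979) = -140.9 deg
adjusted to 0-360: 219.1 degrees

219.1 degrees


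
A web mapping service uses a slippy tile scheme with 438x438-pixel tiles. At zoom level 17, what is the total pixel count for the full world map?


tiles per axis = 2^17 = 131072
total tiles = 131072^2 = 17179869184
pixels per axis = 131072 * 438 = 57409536
total pixels = 57409536^2 = 3295854823735296

3295854823735296 pixels


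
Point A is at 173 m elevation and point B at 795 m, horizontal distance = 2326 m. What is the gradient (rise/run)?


gradient = (795 - 173) / 2326 = 622 / 2326 = 0.2674

0.2674


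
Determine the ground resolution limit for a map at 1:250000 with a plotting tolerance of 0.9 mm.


ground = 0.9 mm * 250000 / 1000 = 225.0 m

225.0 m


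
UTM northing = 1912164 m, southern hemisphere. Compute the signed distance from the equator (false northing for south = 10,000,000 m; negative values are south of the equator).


For southern: actual = 1912164 - 10000000 = -8087836 m

-8087836 m


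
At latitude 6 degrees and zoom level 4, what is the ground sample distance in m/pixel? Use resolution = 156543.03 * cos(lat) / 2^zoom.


res = 156543.03 * cos(6) / 2^4 = 156543.03 * 0.9945219 / 16 = 9730.34 m/pixel

9730.34 m/pixel


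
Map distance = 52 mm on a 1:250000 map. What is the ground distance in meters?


ground = 52 mm * 250000 / 1000 = 13000.0 m

13000.0 m


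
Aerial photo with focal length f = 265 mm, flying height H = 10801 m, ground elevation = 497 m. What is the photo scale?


scale = f / (H - h) = 265 mm / 10304 m = 265 / 10304000 = 1:38883

1:38883


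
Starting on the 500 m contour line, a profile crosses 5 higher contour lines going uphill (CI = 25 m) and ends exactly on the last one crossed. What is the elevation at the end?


elevation = 500 + 5 * 25 = 625 m

625 m


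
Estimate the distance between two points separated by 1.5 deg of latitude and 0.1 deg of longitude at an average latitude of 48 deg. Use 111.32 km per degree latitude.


dlat_km = 1.5 * 111.32 = 166.98
dlon_km = 0.1 * 111.32 * cos(48) ≈ 7.449
dist = sqrt(166.98^2 + 7.449^2) ≈ 167.1 km

167.1 km


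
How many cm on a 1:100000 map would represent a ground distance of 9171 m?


map_cm = 9171 * 100 / 100000 = 9.171 cm ≈ 9.17 cm

9.17 cm


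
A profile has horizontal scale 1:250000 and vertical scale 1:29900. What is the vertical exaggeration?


VE = horizontal_scale / vertical_scale = 250000 / 29900 ≈ 8.4

8.4x


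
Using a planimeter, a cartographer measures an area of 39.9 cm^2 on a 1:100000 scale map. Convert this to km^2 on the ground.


ground_area = 39.9 * (100000/100)^2 = 39900000.0 m^2 = 39.9 km^2

39.9 km^2


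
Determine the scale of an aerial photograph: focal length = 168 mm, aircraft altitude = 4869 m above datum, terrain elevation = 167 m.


scale = f / (H - h) = 168 mm / 4702 m = 168 / 4702000 = 1:27988

1:27988


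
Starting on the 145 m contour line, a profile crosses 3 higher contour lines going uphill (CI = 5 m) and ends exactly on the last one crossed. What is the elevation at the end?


elevation = 145 + 3 * 5 = 160 m

160 m


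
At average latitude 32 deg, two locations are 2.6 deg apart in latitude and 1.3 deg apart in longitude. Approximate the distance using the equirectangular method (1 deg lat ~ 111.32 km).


dlat_km = 2.6 * 111.32 = 289.432
dlon_km = 1.3 * 111.32 * cos(32) ≈ 122.726
dist = sqrt(289.432^2 + 122.726^2) ≈ 314.4 km

314.4 km


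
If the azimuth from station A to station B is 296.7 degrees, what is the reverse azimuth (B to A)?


back azimuth = (296.7 + 180) mod 360 = 116.7 degrees

116.7 degrees


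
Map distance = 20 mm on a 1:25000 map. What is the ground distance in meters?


ground = 20 mm * 25000 / 1000 = 500.0 m

500.0 m


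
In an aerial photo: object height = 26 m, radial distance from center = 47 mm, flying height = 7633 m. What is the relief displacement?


d = h * r / H = 26 * 47 / 7633 = 0.16 mm

0.16 mm


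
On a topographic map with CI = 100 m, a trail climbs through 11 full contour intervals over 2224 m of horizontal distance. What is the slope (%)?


elevation change = 11 * 100 = 1100 m
slope = 1100 / 2224 * 100 = 49.5%

49.5%


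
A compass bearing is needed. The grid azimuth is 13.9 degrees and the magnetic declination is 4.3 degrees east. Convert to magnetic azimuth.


magnetic azimuth = grid azimuth - declination (east +ve)
mag_az = 13.9 - 4.3 = 9.6 degrees

9.6 degrees


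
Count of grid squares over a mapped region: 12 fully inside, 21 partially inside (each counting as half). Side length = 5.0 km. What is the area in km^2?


effective squares = 12 + 21 * 0.5 = 22.5
area = 22.5 * 25.0 = 562.5 km^2

562.5 km^2


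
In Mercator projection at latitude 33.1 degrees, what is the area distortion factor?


area_distortion = 1/cos^2(33.1) = 1.425

1.425


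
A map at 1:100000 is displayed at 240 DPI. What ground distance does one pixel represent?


pixel_cm = 2.54 / 240 ≈ 0.010583 cm
ground = pixel_cm * 100000 / 100 = 2.54 * 100000 / (240 * 100) = 254000 / 24000 ≈ 10.58 m

10.58 m


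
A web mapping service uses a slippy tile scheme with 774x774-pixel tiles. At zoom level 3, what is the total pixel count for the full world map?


tiles per axis = 2^3 = 8
total tiles = 8^2 = 64
pixels per axis = 8 * 774 = 6192
total pixels = 6192^2 = 38340864

38340864 pixels


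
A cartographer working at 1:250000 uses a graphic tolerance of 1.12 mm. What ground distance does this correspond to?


ground = 1.12 mm * 250000 / 1000 = 280.0 m

280.0 m


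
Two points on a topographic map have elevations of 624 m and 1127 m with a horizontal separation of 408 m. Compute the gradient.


gradient = (1127 - 624) / 408 = 503 / 408 = 1.2328

1.2328


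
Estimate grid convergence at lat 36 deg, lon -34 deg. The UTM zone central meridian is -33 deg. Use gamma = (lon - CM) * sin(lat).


gamma = (-34 - -33) * sin(36) = -1 * 0.587785 = -0.588 degrees

-0.588 degrees


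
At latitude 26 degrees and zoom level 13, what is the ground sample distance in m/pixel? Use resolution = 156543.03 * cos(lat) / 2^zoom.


res = 156543.03 * cos(26) / 2^13 = 156543.03 * 0.89879405 / 8192 = 17.18 m/pixel

17.18 m/pixel


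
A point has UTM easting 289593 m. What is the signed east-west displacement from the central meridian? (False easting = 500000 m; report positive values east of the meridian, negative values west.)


displacement = 289593 - 500000 = -210407 m

-210407 m


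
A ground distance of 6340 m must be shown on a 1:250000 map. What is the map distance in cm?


map_cm = 6340 * 100 / 250000 = 2.536 cm ≈ 2.54 cm

2.54 cm


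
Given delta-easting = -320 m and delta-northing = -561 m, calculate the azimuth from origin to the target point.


az = atan2(-320, -561) = -150.3 deg
adjusted to 0-360: 209.7 degrees

209.7 degrees


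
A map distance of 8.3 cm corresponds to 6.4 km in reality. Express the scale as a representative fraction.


ground = 6.4 km = 640000 cm; RF denominator = ground / map = 640000 / 8.3 ≈ 77108; RF = 1:77108

1:77108


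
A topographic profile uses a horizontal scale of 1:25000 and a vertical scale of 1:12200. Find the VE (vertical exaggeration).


VE = horizontal_scale / vertical_scale = 25000 / 12200 ≈ 2.0

2.0x


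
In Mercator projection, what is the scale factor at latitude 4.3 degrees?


SF = 1 / cos(4.3) = 1 / 0.997185 = 1.003

1.003


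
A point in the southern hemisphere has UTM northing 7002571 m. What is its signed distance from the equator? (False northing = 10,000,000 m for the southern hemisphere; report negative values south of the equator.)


For southern: actual = 7002571 - 10000000 = -2997429 m

-2997429 m


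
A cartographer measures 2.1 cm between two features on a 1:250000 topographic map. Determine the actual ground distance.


ground = 2.1 cm * 250000 / 100 = 5250.0 m = 5.25 km

5.25 km


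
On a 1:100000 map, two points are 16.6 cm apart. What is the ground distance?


ground = 16.6 cm * 100000 / 100 = 16600.0 m = 16.6 km

16.6 km


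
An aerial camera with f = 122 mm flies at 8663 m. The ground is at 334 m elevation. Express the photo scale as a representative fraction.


scale = f / (H - h) = 122 mm / 8329 m = 122 / 8329000 = 1:68270

1:68270


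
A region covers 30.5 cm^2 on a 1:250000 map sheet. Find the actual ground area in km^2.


ground_area = 30.5 * (250000/100)^2 = 190625000.0 m^2 = 190.625 km^2

190.625 km^2


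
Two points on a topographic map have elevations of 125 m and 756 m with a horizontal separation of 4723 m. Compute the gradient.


gradient = (756 - 125) / 4723 = 631 / 4723 = 0.1336

0.1336


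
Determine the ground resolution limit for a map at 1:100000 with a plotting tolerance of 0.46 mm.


ground = 0.46 mm * 100000 / 1000 = 46.0 m

46.0 m


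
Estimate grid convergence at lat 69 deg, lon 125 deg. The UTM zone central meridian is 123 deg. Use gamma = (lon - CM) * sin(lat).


gamma = (125 - 123) * sin(69) = 2 * 0.93358 = 1.867 degrees

1.867 degrees


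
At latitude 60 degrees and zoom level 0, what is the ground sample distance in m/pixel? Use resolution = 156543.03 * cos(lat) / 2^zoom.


res = 156543.03 * cos(60) / 2^0 = 156543.03 * 0.5 / 1 = 78271.52 m/pixel

78271.52 m/pixel


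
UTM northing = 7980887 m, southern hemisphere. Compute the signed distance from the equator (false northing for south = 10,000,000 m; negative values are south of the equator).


For southern: actual = 7980887 - 10000000 = -2019113 m

-2019113 m


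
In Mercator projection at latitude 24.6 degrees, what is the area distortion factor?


area_distortion = 1/cos^2(24.6) = 1.21

1.21


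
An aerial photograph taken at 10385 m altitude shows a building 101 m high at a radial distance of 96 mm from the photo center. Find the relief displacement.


d = h * r / H = 101 * 96 / 10385 = 0.93 mm

0.93 mm


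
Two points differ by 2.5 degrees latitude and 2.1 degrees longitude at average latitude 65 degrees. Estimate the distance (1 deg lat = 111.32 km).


dlat_km = 2.5 * 111.32 = 278.3
dlon_km = 2.1 * 111.32 * cos(65) ≈ 98.796
dist = sqrt(278.3^2 + 98.796^2) ≈ 295.3 km

295.3 km


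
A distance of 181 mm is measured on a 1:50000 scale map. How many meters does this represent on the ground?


ground = 181 mm * 50000 / 1000 = 9050.0 m

9050.0 m


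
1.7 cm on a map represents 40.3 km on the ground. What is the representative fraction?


ground = 40.3 km = 4030000 cm; RF denominator = ground / map = 4030000 / 1.7 ≈ 2370588; RF = 1:2370588

1:2370588


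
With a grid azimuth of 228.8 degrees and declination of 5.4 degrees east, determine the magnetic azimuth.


magnetic azimuth = grid azimuth - declination (east +ve)
mag_az = 228.8 - 5.4 = 223.4 degrees

223.4 degrees


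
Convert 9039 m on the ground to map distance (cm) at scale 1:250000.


map_cm = 9039 * 100 / 250000 = 3.6156 cm ≈ 3.62 cm

3.62 cm


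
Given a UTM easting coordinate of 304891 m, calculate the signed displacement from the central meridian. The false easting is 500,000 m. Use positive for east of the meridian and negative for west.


displacement = 304891 - 500000 = -195109 m

-195109 m


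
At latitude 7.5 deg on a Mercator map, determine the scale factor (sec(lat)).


SF = 1 / cos(7.5) = 1 / 0.991445 = 1.009

1.009


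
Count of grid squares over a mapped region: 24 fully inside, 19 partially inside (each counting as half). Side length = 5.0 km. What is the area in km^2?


effective squares = 24 + 19 * 0.5 = 33.5
area = 33.5 * 25.0 = 837.5 km^2

837.5 km^2


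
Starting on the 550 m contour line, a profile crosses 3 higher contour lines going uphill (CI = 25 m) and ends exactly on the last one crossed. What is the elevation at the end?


elevation = 550 + 3 * 25 = 625 m

625 m


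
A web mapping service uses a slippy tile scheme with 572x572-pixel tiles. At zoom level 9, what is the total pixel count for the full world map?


tiles per axis = 2^9 = 512
total tiles = 512^2 = 262144
pixels per axis = 512 * 572 = 292864
total pixels = 292864^2 = 85769322496

85769322496 pixels


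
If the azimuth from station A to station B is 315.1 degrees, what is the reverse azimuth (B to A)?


back azimuth = (315.1 + 180) mod 360 = 135.1 degrees

135.1 degrees


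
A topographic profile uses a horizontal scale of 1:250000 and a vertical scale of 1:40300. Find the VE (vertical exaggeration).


VE = horizontal_scale / vertical_scale = 250000 / 40300 ≈ 6.2

6.2x


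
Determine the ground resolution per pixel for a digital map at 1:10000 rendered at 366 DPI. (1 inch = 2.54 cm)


pixel_cm = 2.54 / 366 ≈ 0.00694 cm
ground = pixel_cm * 10000 / 100 = 2.54 * 10000 / (366 * 100) = 25400 / 36600 ≈ 0.69 m

0.69 m


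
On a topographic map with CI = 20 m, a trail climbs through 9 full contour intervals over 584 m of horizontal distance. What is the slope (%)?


elevation change = 9 * 20 = 180 m
slope = 180 / 584 * 100 = 30.8%

30.8%


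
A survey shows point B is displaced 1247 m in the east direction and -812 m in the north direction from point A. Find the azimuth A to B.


az = atan2(1247, -812) = 123.1 deg
adjusted to 0-360: 123.1 degrees

123.1 degrees


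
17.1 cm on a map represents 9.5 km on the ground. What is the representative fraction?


ground = 9.5 km = 950000 cm; RF denominator = ground / map = 950000 / 17.1 ≈ 55556; RF = 1:55556

1:55556


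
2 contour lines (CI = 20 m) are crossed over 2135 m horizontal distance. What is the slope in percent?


elevation change = 2 * 20 = 40 m
slope = 40 / 2135 * 100 = 1.9%

1.9%


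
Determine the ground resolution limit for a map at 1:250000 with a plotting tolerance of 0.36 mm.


ground = 0.36 mm * 250000 / 1000 = 90.0 m

90.0 m


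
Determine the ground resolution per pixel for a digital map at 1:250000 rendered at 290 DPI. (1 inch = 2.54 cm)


pixel_cm = 2.54 / 290 ≈ 0.008759 cm
ground = pixel_cm * 250000 / 100 = 2.54 * 250000 / (290 * 100) = 635000 / 29000 ≈ 21.9 m

21.9 m


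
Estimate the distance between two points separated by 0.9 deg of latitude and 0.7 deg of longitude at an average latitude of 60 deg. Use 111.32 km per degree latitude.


dlat_km = 0.9 * 111.32 = 100.188
dlon_km = 0.7 * 111.32 * cos(60) ≈ 38.962
dist = sqrt(100.188^2 + 38.962^2) ≈ 107.5 km

107.5 km


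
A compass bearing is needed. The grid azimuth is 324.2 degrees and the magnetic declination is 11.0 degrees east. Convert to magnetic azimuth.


magnetic azimuth = grid azimuth - declination (east +ve)
mag_az = 324.2 - 11.0 = 313.2 degrees

313.2 degrees


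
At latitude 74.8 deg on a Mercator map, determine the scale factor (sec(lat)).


SF = 1 / cos(74.8) = 1 / 0.262189 = 3.814

3.814


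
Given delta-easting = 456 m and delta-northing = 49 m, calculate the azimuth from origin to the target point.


az = atan2(456, 49) = 83.9 deg
adjusted to 0-360: 83.9 degrees

83.9 degrees


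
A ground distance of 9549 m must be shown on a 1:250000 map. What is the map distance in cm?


map_cm = 9549 * 100 / 250000 = 3.8196 cm ≈ 3.82 cm

3.82 cm


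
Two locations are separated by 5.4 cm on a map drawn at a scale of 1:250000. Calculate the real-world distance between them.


ground = 5.4 cm * 250000 / 100 = 13500.0 m = 13.5 km

13.5 km


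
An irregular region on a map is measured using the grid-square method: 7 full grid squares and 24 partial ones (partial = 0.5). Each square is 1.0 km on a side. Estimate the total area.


effective squares = 7 + 24 * 0.5 = 19.0
area = 19.0 * 1.0 = 19.0 km^2

19.0 km^2


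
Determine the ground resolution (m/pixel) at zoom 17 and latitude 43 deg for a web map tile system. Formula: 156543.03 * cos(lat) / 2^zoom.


res = 156543.03 * cos(43) / 2^17 = 156543.03 * 0.7313537 / 131072 = 0.87 m/pixel

0.87 m/pixel


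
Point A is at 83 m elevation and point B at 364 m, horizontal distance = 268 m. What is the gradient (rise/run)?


gradient = (364 - 83) / 268 = 281 / 268 = 1.0485

1.0485


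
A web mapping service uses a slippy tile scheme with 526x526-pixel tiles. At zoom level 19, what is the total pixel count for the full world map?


tiles per axis = 2^19 = 524288
total tiles = 524288^2 = 274877906944
pixels per axis = 524288 * 526 = 275775488
total pixels = 275775488^2 = 76052119781638144

76052119781638144 pixels


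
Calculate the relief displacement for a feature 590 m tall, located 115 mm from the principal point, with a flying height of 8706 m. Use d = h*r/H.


d = h * r / H = 590 * 115 / 8706 = 7.79 mm

7.79 mm


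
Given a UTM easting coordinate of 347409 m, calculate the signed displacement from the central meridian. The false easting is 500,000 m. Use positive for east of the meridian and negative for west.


displacement = 347409 - 500000 = -152591 m

-152591 m


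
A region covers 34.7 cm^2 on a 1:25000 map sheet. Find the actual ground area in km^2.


ground_area = 34.7 * (25000/100)^2 = 2168750.0 m^2 = 2.16875 km^2 ≈ 2.169 km^2

2.169 km^2


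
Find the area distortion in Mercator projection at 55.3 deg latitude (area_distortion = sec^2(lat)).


area_distortion = 1/cos^2(55.3) = 3.086

3.086


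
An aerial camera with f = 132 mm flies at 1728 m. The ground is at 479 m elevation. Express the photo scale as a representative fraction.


scale = f / (H - h) = 132 mm / 1249 m = 132 / 1249000 = 1:9462

1:9462


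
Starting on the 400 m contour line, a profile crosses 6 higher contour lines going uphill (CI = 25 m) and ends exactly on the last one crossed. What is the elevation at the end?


elevation = 400 + 6 * 25 = 550 m

550 m


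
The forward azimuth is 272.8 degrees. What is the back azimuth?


back azimuth = (272.8 + 180) mod 360 = 92.8 degrees

92.8 degrees


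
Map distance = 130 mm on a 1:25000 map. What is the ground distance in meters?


ground = 130 mm * 25000 / 1000 = 3250.0 m

3250.0 m
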